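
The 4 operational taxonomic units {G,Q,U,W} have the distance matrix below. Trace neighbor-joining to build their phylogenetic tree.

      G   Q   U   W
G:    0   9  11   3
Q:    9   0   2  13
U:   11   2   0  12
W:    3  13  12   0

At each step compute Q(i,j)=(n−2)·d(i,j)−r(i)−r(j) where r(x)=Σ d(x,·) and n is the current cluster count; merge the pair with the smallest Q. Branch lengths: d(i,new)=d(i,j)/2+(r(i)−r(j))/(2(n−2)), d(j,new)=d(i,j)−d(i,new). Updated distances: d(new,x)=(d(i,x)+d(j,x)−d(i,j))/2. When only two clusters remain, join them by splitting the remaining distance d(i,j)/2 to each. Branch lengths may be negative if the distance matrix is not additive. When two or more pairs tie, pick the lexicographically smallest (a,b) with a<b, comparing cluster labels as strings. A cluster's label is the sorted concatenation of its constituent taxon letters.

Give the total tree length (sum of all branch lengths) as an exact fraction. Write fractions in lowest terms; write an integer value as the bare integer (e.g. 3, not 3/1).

55/4

iteration 1: select G,W (d=3, Q=-45); attach at lengths (1/4, 11/4); label the merged cluster GW
  updated: d(GW,Q)=19/2, d(GW,U)=10
iteration 2: select GW,Q (d=19/2, Q=-43/2); attach at lengths (35/4, 3/4); label the merged cluster GQW
  updated: d(GQW,U)=5/4
iteration 3: select GQW,U (d=5/4); attach at lengths (5/8, 5/8); label the merged cluster GQUW
final tree: (((G:1/4,W:11/4):35/4,Q:3/4):5/8,U:5/8)
total length: 55/4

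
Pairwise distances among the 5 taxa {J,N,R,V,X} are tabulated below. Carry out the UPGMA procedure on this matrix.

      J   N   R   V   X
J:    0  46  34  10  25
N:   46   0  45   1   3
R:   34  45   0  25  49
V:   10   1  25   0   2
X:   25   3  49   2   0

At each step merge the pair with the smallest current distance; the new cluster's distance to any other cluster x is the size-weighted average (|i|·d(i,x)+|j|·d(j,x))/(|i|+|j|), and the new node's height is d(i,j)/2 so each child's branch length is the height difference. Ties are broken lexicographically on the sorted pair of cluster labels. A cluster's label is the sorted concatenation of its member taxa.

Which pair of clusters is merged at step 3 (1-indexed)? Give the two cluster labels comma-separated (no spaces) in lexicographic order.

J,NVX

1. join N+V (d=1) ⇒ NV; edges |N|=1/2, |V|=1/2
  updated: d(J,NV)=28, d(NV,R)=35, d(NV,X)=5/2
2. join NV+X (d=5/2) ⇒ NVX; edges |NV|=3/4, |X|=5/4
  updated: d(J,NVX)=27, d(NVX,R)=119/3
3. join J+NVX (d=27) ⇒ JNVX; edges |J|=27/2, |NVX|=49/4
  updated: d(JNVX,R)=153/4
4. join JNVX+R (d=153/4) ⇒ JNRVX; edges |JNVX|=45/8, |R|=153/8
final tree: ((J:27/2,((N:1/2,V:1/2):3/4,X:5/4):49/4):45/8,R:153/8)
total length: 107/2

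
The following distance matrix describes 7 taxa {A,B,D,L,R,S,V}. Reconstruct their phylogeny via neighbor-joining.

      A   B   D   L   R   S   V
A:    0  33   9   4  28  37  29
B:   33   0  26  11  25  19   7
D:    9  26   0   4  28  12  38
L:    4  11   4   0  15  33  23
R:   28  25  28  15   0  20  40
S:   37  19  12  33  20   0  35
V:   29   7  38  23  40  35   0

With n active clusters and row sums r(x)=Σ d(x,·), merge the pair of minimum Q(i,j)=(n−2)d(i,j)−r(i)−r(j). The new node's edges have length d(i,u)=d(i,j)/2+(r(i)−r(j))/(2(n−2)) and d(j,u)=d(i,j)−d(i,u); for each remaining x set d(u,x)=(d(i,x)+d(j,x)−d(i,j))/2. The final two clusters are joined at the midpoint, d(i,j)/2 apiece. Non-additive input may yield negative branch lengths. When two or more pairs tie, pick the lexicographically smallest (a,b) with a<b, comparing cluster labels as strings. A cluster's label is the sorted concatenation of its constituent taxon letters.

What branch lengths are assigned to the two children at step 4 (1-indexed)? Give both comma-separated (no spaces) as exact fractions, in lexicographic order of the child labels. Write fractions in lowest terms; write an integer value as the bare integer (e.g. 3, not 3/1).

iteration 1: select B,V (d=7, Q=-258); attach at lengths (-8/5, 43/5); label the merged cluster BV
  updated: d(A,BV)=55/2, d(BV,D)=57/2, d(BV,L)=27/2, d(BV,R)=29, d(BV,S)=47/2
iteration 2: select R,S (d=20, Q=-331/2); attach at lengths (149/16, 171/16); label the merged cluster RS
  updated: d(A,RS)=45/2, d(BV,RS)=65/4, d(D,RS)=10, d(L,RS)=14
iteration 3: select BV,RS (d=65/4, Q=-399/4); attach at lengths (287/24, 103/24); label the merged cluster BRSV
  updated: d(A,BRSV)=135/8, d(BRSV,D)=89/8, d(BRSV,L)=45/8
iteration 4: select A,D (d=9, Q=-36); attach at lengths (95/16, 49/16); label the merged cluster AD
  updated: d(AD,BRSV)=19/2, d(AD,L)=-1/2
iteration 5: select AD,BRSV (d=19/2, Q=-117/8); attach at lengths (27/16, 125/16); label the merged cluster ABDRSV
  updated: d(ABDRSV,L)=-35/16
iteration 6: select ABDRSV,L (d=-35/16); attach at lengths (-35/32, -35/32); label the merged cluster ABDLRSV
final tree: (((A:95/16,D:49/16):27/16,((B:-8/5,V:43/5):287/24,(R:149/16,S:171/16):103/24):125/16):-35/32,L:-35/32)
total length: 953/16

95/16,49/16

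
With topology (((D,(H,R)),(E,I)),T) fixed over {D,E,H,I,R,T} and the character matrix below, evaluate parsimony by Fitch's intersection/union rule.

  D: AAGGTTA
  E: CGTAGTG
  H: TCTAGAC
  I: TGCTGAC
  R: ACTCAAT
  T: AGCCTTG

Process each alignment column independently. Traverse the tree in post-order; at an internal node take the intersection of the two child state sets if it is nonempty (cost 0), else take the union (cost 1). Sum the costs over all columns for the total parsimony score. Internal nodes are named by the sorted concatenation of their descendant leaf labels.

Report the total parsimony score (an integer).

site 0, node HR: H={T} ∪ R={A} → {A,T} (+1)
site 0, node DHR: D={A} ∩ HR={A,T} → {A} (+0)
site 0, node EI: E={C} ∪ I={T} → {C,T} (+1)
site 0, node DEHIR: DHR={A} ∪ EI={C,T} → {A,C,T} (+1)
site 0, node DEHIRT: DEHIR={A,C,T} ∩ T={A} → {A} (+0)
site 1, node HR: H={C} ∩ R={C} → {C} (+0)
site 1, node DHR: D={A} ∪ HR={C} → {A,C} (+1)
site 1, node EI: E={G} ∩ I={G} → {G} (+0)
site 1, node DEHIR: DHR={A,C} ∪ EI={G} → {A,C,G} (+1)
site 1, node DEHIRT: DEHIR={A,C,G} ∩ T={G} → {G} (+0)
site 2, node HR: H={T} ∩ R={T} → {T} (+0)
site 2, node DHR: D={G} ∪ HR={T} → {G,T} (+1)
site 2, node EI: E={T} ∪ I={C} → {C,T} (+1)
site 2, node DEHIR: DHR={G,T} ∩ EI={C,T} → {T} (+0)
site 2, node DEHIRT: DEHIR={T} ∪ T={C} → {C,T} (+1)
site 3, node HR: H={A} ∪ R={C} → {A,C} (+1)
site 3, node DHR: D={G} ∪ HR={A,C} → {A,C,G} (+1)
site 3, node EI: E={A} ∪ I={T} → {A,T} (+1)
site 3, node DEHIR: DHR={A,C,G} ∩ EI={A,T} → {A} (+0)
site 3, node DEHIRT: DEHIR={A} ∪ T={C} → {A,C} (+1)
site 4, node HR: H={G} ∪ R={A} → {A,G} (+1)
site 4, node DHR: D={T} ∪ HR={A,G} → {A,G,T} (+1)
site 4, node EI: E={G} ∩ I={G} → {G} (+0)
site 4, node DEHIR: DHR={A,G,T} ∩ EI={G} → {G} (+0)
site 4, node DEHIRT: DEHIR={G} ∪ T={T} → {G,T} (+1)
site 5, node HR: H={A} ∩ R={A} → {A} (+0)
site 5, node DHR: D={T} ∪ HR={A} → {A,T} (+1)
site 5, node EI: E={T} ∪ I={A} → {A,T} (+1)
site 5, node DEHIR: DHR={A,T} ∩ EI={A,T} → {A,T} (+0)
site 5, node DEHIRT: DEHIR={A,T} ∩ T={T} → {T} (+0)
site 6, node HR: H={C} ∪ R={T} → {C,T} (+1)
site 6, node DHR: D={A} ∪ HR={C,T} → {A,C,T} (+1)
site 6, node EI: E={G} ∪ I={C} → {C,G} (+1)
site 6, node DEHIR: DHR={A,C,T} ∩ EI={C,G} → {C} (+0)
site 6, node DEHIRT: DEHIR={C} ∪ T={G} → {C,G} (+1)
per-site changes: [3, 2, 3, 4, 3, 2, 4]; total = 21

21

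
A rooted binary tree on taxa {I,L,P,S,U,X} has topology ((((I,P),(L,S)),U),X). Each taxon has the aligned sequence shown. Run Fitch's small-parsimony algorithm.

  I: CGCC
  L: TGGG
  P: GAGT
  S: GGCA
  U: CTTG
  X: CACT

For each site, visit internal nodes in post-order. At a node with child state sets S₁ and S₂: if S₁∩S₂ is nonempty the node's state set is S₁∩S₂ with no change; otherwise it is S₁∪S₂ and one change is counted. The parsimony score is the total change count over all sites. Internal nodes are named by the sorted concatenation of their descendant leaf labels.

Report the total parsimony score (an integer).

13

IP@0: {C} ∪ {G} = {C,G} (union, +1)
LS@0: {T} ∪ {G} = {G,T} (union, +1)
ILPS@0: {C,G} ∩ {G,T} = {G} (intersection, +0)
ILPSU@0: {G} ∪ {C} = {C,G} (union, +1)
ILPSUX@0: {C,G} ∩ {C} = {C} (intersection, +0)
IP@1: {G} ∪ {A} = {A,G} (union, +1)
LS@1: {G} ∩ {G} = {G} (intersection, +0)
ILPS@1: {A,G} ∩ {G} = {G} (intersection, +0)
ILPSU@1: {G} ∪ {T} = {G,T} (union, +1)
ILPSUX@1: {G,T} ∪ {A} = {A,G,T} (union, +1)
IP@2: {C} ∪ {G} = {C,G} (union, +1)
LS@2: {G} ∪ {C} = {C,G} (union, +1)
ILPS@2: {C,G} ∩ {C,G} = {C,G} (intersection, +0)
ILPSU@2: {C,G} ∪ {T} = {C,G,T} (union, +1)
ILPSUX@2: {C,G,T} ∩ {C} = {C} (intersection, +0)
IP@3: {C} ∪ {T} = {C,T} (union, +1)
LS@3: {G} ∪ {A} = {A,G} (union, +1)
ILPS@3: {C,T} ∪ {A,G} = {A,C,G,T} (union, +1)
ILPSU@3: {A,C,G,T} ∩ {G} = {G} (intersection, +0)
ILPSUX@3: {G} ∪ {T} = {G,T} (union, +1)
per-site changes: [3, 3, 3, 4]; total = 13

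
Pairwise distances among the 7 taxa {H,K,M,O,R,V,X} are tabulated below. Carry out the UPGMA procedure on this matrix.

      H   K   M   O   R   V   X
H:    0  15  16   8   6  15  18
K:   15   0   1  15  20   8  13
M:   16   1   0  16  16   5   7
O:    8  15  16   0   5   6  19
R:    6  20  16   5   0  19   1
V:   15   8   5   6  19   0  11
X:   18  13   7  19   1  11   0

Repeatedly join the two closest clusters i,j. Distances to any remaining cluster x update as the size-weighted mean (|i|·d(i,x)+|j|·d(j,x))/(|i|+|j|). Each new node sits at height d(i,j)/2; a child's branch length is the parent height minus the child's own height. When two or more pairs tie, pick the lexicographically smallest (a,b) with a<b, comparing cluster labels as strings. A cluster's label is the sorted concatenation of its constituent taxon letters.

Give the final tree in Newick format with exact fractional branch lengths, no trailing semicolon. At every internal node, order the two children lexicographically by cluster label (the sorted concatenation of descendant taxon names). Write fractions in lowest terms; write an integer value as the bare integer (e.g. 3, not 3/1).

((H:6,(R:1/2,X:1/2):11/2):5/6,((K:1/2,M:1/2):5,(O:3,V:3):5/2):4/3)

step 1: merge (K,M) at d=1; branch lengths K→1/2, M→1/2; new cluster KM
  updated: d(H,KM)=31/2, d(KM,O)=31/2, d(KM,R)=18, d(KM,V)=13/2, d(KM,X)=10
step 2: merge (R,X) at d=1; branch lengths R→1/2, X→1/2; new cluster RX
  updated: d(H,RX)=12, d(KM,RX)=14, d(O,RX)=12, d(RX,V)=15
step 3: merge (O,V) at d=6; branch lengths O→3, V→3; new cluster OV
  updated: d(H,OV)=23/2, d(KM,OV)=11, d(OV,RX)=27/2
step 4: merge (KM,OV) at d=11; branch lengths KM→5, OV→5/2; new cluster KMOV
  updated: d(H,KMOV)=27/2, d(KMOV,RX)=55/4
step 5: merge (H,RX) at d=12; branch lengths H→6, RX→11/2; new cluster HRX
  updated: d(HRX,KMOV)=41/3
step 6: merge (HRX,KMOV) at d=41/3; branch lengths HRX→5/6, KMOV→4/3; new cluster HKMORVX
final tree: ((H:6,(R:1/2,X:1/2):11/2):5/6,((K:1/2,M:1/2):5,(O:3,V:3):5/2):4/3)
total length: 175/6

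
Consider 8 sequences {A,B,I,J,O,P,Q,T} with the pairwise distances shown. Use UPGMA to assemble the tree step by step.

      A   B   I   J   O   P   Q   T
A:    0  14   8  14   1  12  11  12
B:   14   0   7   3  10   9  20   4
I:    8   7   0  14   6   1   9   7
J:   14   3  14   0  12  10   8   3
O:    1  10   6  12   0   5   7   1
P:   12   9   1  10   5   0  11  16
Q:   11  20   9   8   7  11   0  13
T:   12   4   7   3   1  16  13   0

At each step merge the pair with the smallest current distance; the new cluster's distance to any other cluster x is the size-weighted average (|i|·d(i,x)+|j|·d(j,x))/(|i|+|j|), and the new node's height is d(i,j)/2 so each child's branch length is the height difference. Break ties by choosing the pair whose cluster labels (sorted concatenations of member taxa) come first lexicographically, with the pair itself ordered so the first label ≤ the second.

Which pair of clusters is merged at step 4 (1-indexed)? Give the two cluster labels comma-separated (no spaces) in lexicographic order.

step 1: merge (A,O) at d=1; branch lengths A→1/2, O→1/2; new cluster AO
  updated: d(AO,B)=12, d(AO,I)=7, d(AO,J)=13, d(AO,P)=17/2, d(AO,Q)=9, d(AO,T)=13/2
step 2: merge (I,P) at d=1; branch lengths I→1/2, P→1/2; new cluster IP
  updated: d(AO,IP)=31/4, d(B,IP)=8, d(IP,J)=12, d(IP,Q)=10, d(IP,T)=23/2
step 3: merge (B,J) at d=3; branch lengths B→3/2, J→3/2; new cluster BJ
  updated: d(AO,BJ)=25/2, d(BJ,IP)=10, d(BJ,Q)=14, d(BJ,T)=7/2
step 4: merge (BJ,T) at d=7/2; branch lengths BJ→1/4, T→7/4; new cluster BJT
  updated: d(AO,BJT)=21/2, d(BJT,IP)=21/2, d(BJT,Q)=41/3
step 5: merge (AO,IP) at d=31/4; branch lengths AO→27/8, IP→27/8; new cluster AIOP
  updated: d(AIOP,BJT)=21/2, d(AIOP,Q)=19/2
step 6: merge (AIOP,Q) at d=19/2; branch lengths AIOP→7/8, Q→19/4; new cluster AIOPQ
  updated: d(AIOPQ,BJT)=167/15
step 7: merge (AIOPQ,BJT) at d=167/15; branch lengths AIOPQ→49/60, BJT→229/60; new cluster ABIJOPQT
final tree: ((((A:1/2,O:1/2):27/8,(I:1/2,P:1/2):27/8):7/8,Q:19/4):49/60,((B:3/2,J:3/2):1/4,T:7/4):229/60)
total length: 2881/120

BJ,T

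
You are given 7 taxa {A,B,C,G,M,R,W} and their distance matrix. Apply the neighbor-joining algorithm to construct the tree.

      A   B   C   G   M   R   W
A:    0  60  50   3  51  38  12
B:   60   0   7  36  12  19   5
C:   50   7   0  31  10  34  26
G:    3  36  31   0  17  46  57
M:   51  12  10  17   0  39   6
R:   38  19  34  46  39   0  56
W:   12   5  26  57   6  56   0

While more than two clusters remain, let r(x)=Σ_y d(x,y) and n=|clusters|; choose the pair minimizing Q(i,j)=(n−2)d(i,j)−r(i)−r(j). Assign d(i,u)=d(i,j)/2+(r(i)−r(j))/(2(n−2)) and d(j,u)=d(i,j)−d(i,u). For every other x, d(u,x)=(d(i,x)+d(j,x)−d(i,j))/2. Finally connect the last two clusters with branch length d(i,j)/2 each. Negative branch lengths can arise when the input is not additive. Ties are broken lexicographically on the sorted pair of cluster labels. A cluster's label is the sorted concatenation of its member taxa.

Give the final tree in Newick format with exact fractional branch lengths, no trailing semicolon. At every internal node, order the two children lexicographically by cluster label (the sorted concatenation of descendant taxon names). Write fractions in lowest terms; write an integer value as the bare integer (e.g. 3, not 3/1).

(((((A:39/10,G:-9/10):165/8,R:159/8):319/32,C:201/32):63/32,B:-11/32):187/64,(M:1/24,W:143/24):187/64)

iteration 1: select A,G (d=3, Q=-389); attach at lengths (39/10, -9/10); label the merged cluster AG
  updated: d(AG,B)=93/2, d(AG,C)=39, d(AG,M)=65/2, d(AG,R)=81/2, d(AG,W)=33
iteration 2: select AG,R (d=81/2, Q=-218); attach at lengths (165/8, 159/8); label the merged cluster AGR
  updated: d(AGR,B)=25/2, d(AGR,C)=65/4, d(AGR,M)=31/2, d(AGR,W)=97/4
iteration 3: select M,W (d=6, Q=-347/4); attach at lengths (1/24, 143/24); label the merged cluster MW
  updated: d(AGR,MW)=135/8, d(B,MW)=11/2, d(C,MW)=15
iteration 4: select AGR,C (d=65/4, Q=-411/8); attach at lengths (319/32, 201/32); label the merged cluster ACGR
  updated: d(ACGR,B)=13/8, d(ACGR,MW)=125/16
iteration 5: select ACGR,B (d=13/8, Q=-239/16); attach at lengths (63/32, -11/32); label the merged cluster ABCGR
  updated: d(ABCGR,MW)=187/32
iteration 6: select ABCGR,MW (d=187/32); attach at lengths (187/64, 187/64); label the merged cluster ABCGMRW
final tree: (((((A:39/10,G:-9/10):165/8,R:159/8):319/32,C:201/32):63/32,B:-11/32):187/64,(M:1/24,W:143/24):187/64)
total length: 2343/32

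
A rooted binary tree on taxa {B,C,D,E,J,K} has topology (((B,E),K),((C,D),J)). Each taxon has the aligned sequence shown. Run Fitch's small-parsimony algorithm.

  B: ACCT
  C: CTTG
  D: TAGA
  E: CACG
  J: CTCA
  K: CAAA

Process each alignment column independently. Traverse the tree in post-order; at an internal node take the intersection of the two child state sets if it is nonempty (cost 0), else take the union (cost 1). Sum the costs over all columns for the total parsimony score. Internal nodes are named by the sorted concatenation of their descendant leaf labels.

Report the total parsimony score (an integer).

BE@0: {A} ∪ {C} = {A,C} (union, +1)
BEK@0: {A,C} ∩ {C} = {C} (intersection, +0)
CD@0: {C} ∪ {T} = {C,T} (union, +1)
CDJ@0: {C,T} ∩ {C} = {C} (intersection, +0)
BCDEJK@0: {C} ∩ {C} = {C} (intersection, +0)
BE@1: {C} ∪ {A} = {A,C} (union, +1)
BEK@1: {A,C} ∩ {A} = {A} (intersection, +0)
CD@1: {T} ∪ {A} = {A,T} (union, +1)
CDJ@1: {A,T} ∩ {T} = {T} (intersection, +0)
BCDEJK@1: {A} ∪ {T} = {A,T} (union, +1)
BE@2: {C} ∩ {C} = {C} (intersection, +0)
BEK@2: {C} ∪ {A} = {A,C} (union, +1)
CD@2: {T} ∪ {G} = {G,T} (union, +1)
CDJ@2: {G,T} ∪ {C} = {C,G,T} (union, +1)
BCDEJK@2: {A,C} ∩ {C,G,T} = {C} (intersection, +0)
BE@3: {T} ∪ {G} = {G,T} (union, +1)
BEK@3: {G,T} ∪ {A} = {A,G,T} (union, +1)
CD@3: {G} ∪ {A} = {A,G} (union, +1)
CDJ@3: {A,G} ∩ {A} = {A} (intersection, +0)
BCDEJK@3: {A,G,T} ∩ {A} = {A} (intersection, +0)
per-site changes: [2, 3, 3, 3]; total = 11

11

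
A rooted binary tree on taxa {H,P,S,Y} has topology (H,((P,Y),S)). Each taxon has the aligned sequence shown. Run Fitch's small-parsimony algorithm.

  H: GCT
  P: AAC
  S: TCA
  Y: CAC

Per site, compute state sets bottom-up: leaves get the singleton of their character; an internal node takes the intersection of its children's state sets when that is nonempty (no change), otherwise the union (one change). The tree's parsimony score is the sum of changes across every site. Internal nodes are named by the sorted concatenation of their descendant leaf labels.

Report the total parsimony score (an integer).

[col 0] PY: children P:{A}, Y:{C} ∪→ {A,C}; cost 1
[col 0] PSY: children PY:{A,C}, S:{T} ∪→ {A,C,T}; cost 1
[col 0] HPSY: children H:{G}, PSY:{A,C,T} ∪→ {A,C,G,T}; cost 1
[col 1] PY: children P:{A}, Y:{A} ∩→ {A}; cost 0
[col 1] PSY: children PY:{A}, S:{C} ∪→ {A,C}; cost 1
[col 1] HPSY: children H:{C}, PSY:{A,C} ∩→ {C}; cost 0
[col 2] PY: children P:{C}, Y:{C} ∩→ {C}; cost 0
[col 2] PSY: children PY:{C}, S:{A} ∪→ {A,C}; cost 1
[col 2] HPSY: children H:{T}, PSY:{A,C} ∪→ {A,C,T}; cost 1
per-site changes: [3, 1, 2]; total = 6

6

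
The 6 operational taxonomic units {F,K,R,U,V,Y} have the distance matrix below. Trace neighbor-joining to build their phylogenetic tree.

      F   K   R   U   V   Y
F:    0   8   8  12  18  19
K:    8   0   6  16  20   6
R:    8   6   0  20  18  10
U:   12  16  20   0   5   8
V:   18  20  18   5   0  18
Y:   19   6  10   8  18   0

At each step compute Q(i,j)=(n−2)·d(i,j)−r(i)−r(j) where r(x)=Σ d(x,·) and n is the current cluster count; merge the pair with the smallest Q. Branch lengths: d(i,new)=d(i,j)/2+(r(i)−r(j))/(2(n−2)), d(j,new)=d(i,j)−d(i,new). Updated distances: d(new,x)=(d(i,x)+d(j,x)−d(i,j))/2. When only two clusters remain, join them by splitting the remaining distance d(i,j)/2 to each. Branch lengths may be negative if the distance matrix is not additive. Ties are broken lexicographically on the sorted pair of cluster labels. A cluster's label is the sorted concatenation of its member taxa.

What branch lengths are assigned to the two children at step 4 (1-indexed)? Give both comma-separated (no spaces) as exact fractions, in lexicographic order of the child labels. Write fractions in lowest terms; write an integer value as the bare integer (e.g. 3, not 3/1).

1. join U+V (d=5, Q=-120) ⇒ UV; edges |U|=1/4, |V|=19/4
  updated: d(F,UV)=25/2, d(K,UV)=31/2, d(R,UV)=33/2, d(UV,Y)=21/2
2. join UV+Y (d=21/2, Q=-69) ⇒ UVY; edges |UV|=41/6, |Y|=11/3
  updated: d(F,UVY)=21/2, d(K,UVY)=11/2, d(R,UVY)=8
3. join F+R (d=8, Q=-65/2) ⇒ FR; edges |F|=41/8, |R|=23/8
  updated: d(FR,K)=3, d(FR,UVY)=21/4
4. join FR+K (d=3, Q=-55/4) ⇒ FKR; edges |FR|=11/8, |K|=13/8
  updated: d(FKR,UVY)=31/8
5. join FKR+UVY (d=31/8) ⇒ FKRUVY; edges |FKR|=31/16, |UVY|=31/16
final tree: (((F:41/8,R:23/8):11/8,K:13/8):31/16,((U:1/4,V:19/4):41/6,Y:11/3):31/16)
total length: 243/8

11/8,13/8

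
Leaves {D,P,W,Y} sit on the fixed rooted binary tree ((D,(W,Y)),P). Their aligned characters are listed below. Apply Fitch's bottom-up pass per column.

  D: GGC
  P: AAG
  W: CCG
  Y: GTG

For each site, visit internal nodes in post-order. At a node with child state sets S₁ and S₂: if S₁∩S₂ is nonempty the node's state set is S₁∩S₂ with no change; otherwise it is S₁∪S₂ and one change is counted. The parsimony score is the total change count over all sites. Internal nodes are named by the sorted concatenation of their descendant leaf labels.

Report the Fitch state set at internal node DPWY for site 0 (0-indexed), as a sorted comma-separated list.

A,G

WY@0: {C} ∪ {G} = {C,G} (union, +1)
DWY@0: {G} ∩ {C,G} = {G} (intersection, +0)
DPWY@0: {G} ∪ {A} = {A,G} (union, +1)
WY@1: {C} ∪ {T} = {C,T} (union, +1)
DWY@1: {G} ∪ {C,T} = {C,G,T} (union, +1)
DPWY@1: {C,G,T} ∪ {A} = {A,C,G,T} (union, +1)
WY@2: {G} ∩ {G} = {G} (intersection, +0)
DWY@2: {C} ∪ {G} = {C,G} (union, +1)
DPWY@2: {C,G} ∩ {G} = {G} (intersection, +0)
per-site changes: [2, 3, 1]; total = 6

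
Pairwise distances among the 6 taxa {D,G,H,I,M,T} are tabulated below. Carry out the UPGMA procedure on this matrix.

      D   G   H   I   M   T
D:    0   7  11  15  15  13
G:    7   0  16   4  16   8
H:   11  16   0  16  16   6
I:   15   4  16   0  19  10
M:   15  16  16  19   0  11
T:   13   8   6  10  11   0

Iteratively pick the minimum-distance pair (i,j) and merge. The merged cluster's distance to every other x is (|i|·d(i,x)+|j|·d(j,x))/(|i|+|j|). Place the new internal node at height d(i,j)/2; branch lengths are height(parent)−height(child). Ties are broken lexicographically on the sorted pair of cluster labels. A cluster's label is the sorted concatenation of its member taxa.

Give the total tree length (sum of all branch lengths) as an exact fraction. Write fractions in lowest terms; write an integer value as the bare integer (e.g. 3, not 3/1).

iteration 1: select G,I (d=4); attach at lengths (2, 2); label the merged cluster GI
  updated: d(D,GI)=11, d(GI,H)=16, d(GI,M)=35/2, d(GI,T)=9
iteration 2: select H,T (d=6); attach at lengths (3, 3); label the merged cluster HT
  updated: d(D,HT)=12, d(GI,HT)=25/2, d(HT,M)=27/2
iteration 3: select D,GI (d=11); attach at lengths (11/2, 7/2); label the merged cluster DGI
  updated: d(DGI,HT)=37/3, d(DGI,M)=50/3
iteration 4: select DGI,HT (d=37/3); attach at lengths (2/3, 19/6); label the merged cluster DGHIT
  updated: d(DGHIT,M)=77/5
iteration 5: select DGHIT,M (d=77/5); attach at lengths (23/15, 77/10); label the merged cluster DGHIMT
final tree: (((D:11/2,(G:2,I:2):7/2):2/3,(H:3,T:3):19/6):23/15,M:77/10)
total length: 481/15

481/15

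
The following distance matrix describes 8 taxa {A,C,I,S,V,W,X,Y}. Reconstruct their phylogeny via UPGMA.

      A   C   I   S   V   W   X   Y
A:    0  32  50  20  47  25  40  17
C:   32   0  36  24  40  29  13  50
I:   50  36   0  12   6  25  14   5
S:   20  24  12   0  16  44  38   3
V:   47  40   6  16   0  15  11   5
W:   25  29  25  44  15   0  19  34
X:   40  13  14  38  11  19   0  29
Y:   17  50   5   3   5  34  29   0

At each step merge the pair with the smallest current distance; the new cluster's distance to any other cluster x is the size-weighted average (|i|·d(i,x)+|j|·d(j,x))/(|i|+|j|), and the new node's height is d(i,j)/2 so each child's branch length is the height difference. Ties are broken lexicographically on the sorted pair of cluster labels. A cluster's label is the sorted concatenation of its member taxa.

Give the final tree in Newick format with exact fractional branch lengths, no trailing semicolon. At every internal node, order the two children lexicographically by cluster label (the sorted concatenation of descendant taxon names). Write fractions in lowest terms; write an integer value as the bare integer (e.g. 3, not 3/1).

(A:33/2,(((C:13/2,X:13/2):11/2,W:12):3,((I:3,V:3):7/4,(S:3/2,Y:3/2):13/4):41/4):3/2)

step 1: merge (S,Y) at d=3; branch lengths S→3/2, Y→3/2; new cluster SY
  updated: d(A,SY)=37/2, d(C,SY)=37, d(I,SY)=17/2, d(SY,V)=21/2, d(SY,W)=39, d(SY,X)=67/2
step 2: merge (I,V) at d=6; branch lengths I→3, V→3; new cluster IV
  updated: d(A,IV)=97/2, d(C,IV)=38, d(IV,SY)=19/2, d(IV,W)=20, d(IV,X)=25/2
step 3: merge (IV,SY) at d=19/2; branch lengths IV→7/4, SY→13/4; new cluster ISVY
  updated: d(A,ISVY)=67/2, d(C,ISVY)=75/2, d(ISVY,W)=59/2, d(ISVY,X)=23
step 4: merge (C,X) at d=13; branch lengths C→13/2, X→13/2; new cluster CX
  updated: d(A,CX)=36, d(CX,ISVY)=121/4, d(CX,W)=24
step 5: merge (CX,W) at d=24; branch lengths CX→11/2, W→12; new cluster CWX
  updated: d(A,CWX)=97/3, d(CWX,ISVY)=30
step 6: merge (CWX,ISVY) at d=30; branch lengths CWX→3, ISVY→41/4; new cluster CISVWXY
  updated: d(A,CISVWXY)=33
step 7: merge (A,CISVWXY) at d=33; branch lengths A→33/2, CISVWXY→3/2; new cluster ACISVWXY
final tree: (A:33/2,(((C:13/2,X:13/2):11/2,W:12):3,((I:3,V:3):7/4,(S:3/2,Y:3/2):13/4):41/4):3/2)
total length: 303/4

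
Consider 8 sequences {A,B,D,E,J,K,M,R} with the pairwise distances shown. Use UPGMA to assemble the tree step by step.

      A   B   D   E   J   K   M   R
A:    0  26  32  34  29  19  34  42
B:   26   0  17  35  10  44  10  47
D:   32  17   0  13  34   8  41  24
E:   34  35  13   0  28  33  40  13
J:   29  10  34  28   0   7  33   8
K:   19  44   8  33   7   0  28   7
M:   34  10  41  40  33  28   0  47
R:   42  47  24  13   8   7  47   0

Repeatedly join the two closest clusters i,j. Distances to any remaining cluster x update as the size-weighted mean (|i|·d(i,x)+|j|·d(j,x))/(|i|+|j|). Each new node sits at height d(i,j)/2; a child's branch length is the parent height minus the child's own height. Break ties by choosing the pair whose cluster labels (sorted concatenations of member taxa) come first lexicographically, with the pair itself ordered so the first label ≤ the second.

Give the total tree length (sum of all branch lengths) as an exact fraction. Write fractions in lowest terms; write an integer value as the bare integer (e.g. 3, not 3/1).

1. join J+K (d=7) ⇒ JK; edges |J|=7/2, |K|=7/2
  updated: d(A,JK)=24, d(B,JK)=27, d(D,JK)=21, d(E,JK)=61/2, d(JK,M)=61/2, d(JK,R)=15/2
2. join JK+R (d=15/2) ⇒ JKR; edges |JK|=1/4, |R|=15/4
  updated: d(A,JKR)=30, d(B,JKR)=101/3, d(D,JKR)=22, d(E,JKR)=74/3, d(JKR,M)=36
3. join B+M (d=10) ⇒ BM; edges |B|=5, |M|=5
  updated: d(A,BM)=30, d(BM,D)=29, d(BM,E)=75/2, d(BM,JKR)=209/6
4. join D+E (d=13) ⇒ DE; edges |D|=13/2, |E|=13/2
  updated: d(A,DE)=33, d(BM,DE)=133/4, d(DE,JKR)=70/3
5. join DE+JKR (d=70/3) ⇒ DEJKR; edges |DE|=31/6, |JKR|=95/12
  updated: d(A,DEJKR)=156/5, d(BM,DEJKR)=171/5
6. join A+BM (d=30) ⇒ ABM; edges |A|=15, |BM|=10
  updated: d(ABM,DEJKR)=166/5
7. join ABM+DEJKR (d=166/5) ⇒ ABDEJKMR; edges |ABM|=8/5, |DEJKR|=74/15
final tree: ((A:15,(B:5,M:5):10):8/5,((D:13/2,E:13/2):31/6,((J:7/2,K:7/2):1/4,R:15/4):95/12):74/15)
total length: 4717/60

4717/60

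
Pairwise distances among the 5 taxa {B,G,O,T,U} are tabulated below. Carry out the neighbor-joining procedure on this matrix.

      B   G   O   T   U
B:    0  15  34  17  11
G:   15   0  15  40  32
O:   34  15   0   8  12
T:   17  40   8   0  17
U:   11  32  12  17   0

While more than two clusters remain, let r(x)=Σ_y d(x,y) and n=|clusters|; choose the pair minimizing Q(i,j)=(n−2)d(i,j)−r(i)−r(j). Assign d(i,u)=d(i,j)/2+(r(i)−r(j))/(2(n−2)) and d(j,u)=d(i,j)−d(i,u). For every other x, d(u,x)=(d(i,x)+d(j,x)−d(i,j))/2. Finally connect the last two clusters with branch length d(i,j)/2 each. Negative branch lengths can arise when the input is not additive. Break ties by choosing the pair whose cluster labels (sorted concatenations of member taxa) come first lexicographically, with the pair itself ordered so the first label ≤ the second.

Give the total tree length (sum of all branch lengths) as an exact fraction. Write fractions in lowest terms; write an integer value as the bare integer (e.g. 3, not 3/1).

1. join B+G (d=15, Q=-134) ⇒ BG; edges |B|=10/3, |G|=35/3
  updated: d(BG,O)=17, d(BG,T)=21, d(BG,U)=14
2. join BG+U (d=14, Q=-67) ⇒ BGU; edges |BG|=37/4, |U|=19/4
  updated: d(BGU,O)=15/2, d(BGU,T)=12
3. join BGU+O (d=15/2, Q=-55/2) ⇒ BGOU; edges |BGU|=23/4, |O|=7/4
  updated: d(BGOU,T)=25/4
4. join BGOU+T (d=25/4) ⇒ BGOTU; edges |BGOU|=25/8, |T|=25/8
final tree: ((((B:10/3,G:35/3):37/4,U:19/4):23/4,O:7/4):25/8,T:25/8)
total length: 171/4

171/4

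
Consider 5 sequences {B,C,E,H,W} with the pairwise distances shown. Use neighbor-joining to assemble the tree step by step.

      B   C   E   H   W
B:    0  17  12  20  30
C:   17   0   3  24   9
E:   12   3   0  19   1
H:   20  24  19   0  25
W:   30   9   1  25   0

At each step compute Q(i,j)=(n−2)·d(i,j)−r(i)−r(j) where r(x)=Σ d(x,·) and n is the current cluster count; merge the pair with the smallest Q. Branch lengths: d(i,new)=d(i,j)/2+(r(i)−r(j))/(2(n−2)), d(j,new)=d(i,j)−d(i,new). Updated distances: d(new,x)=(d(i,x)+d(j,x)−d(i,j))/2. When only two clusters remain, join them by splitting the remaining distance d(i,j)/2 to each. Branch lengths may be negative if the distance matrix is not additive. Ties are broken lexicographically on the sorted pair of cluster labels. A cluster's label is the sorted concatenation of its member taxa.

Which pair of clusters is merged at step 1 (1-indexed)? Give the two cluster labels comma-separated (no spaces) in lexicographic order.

1. join B+H (d=20, Q=-107) ⇒ BH; edges |B|=17/2, |H|=23/2
  updated: d(BH,C)=21/2, d(BH,E)=11/2, d(BH,W)=35/2
2. join BH+C (d=21/2, Q=-35) ⇒ BCH; edges |BH|=8, |C|=5/2
  updated: d(BCH,E)=-1, d(BCH,W)=8
3. join BCH+E (d=-1, Q=-8) ⇒ BCEH; edges |BCH|=3, |E|=-4
  updated: d(BCEH,W)=5
4. join BCEH+W (d=5) ⇒ BCEHW; edges |BCEH|=5/2, |W|=5/2
final tree: ((((B:17/2,H:23/2):8,C:5/2):3,E:-4):5/2,W:5/2)
total length: 69/2

B,H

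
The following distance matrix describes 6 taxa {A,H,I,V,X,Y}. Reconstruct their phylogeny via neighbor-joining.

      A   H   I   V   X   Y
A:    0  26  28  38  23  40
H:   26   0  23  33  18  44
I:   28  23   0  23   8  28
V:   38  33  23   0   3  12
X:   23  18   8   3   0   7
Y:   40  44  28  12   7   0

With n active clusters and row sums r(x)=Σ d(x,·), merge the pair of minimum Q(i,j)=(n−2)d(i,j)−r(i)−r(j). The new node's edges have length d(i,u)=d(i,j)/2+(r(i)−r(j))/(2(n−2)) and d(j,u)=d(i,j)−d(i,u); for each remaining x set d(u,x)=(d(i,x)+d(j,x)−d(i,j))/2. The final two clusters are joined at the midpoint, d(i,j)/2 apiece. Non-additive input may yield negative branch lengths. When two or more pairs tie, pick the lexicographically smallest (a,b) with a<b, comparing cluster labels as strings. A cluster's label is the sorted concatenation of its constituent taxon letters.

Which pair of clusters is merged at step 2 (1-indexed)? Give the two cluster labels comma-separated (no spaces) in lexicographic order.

1. join A+H (d=26, Q=-195) ⇒ AH; edges |A|=115/8, |H|=93/8
  updated: d(AH,I)=25/2, d(AH,V)=45/2, d(AH,X)=15/2, d(AH,Y)=29
2. join AH+I (d=25/2, Q=-211/2) ⇒ AHI; edges |AH|=25/4, |I|=25/4
  updated: d(AHI,V)=33/2, d(AHI,X)=3/2, d(AHI,Y)=89/4
3. join AHI+X (d=3/2, Q=-195/4) ⇒ AHIX; edges |AHI|=127/16, |X|=-103/16
  updated: d(AHIX,V)=9, d(AHIX,Y)=111/8
4. join AHIX+V (d=9, Q=-279/8) ⇒ AHIVX; edges |AHIX|=87/16, |V|=57/16
  updated: d(AHIVX,Y)=135/16
5. join AHIVX+Y (d=135/16) ⇒ AHIVXY; edges |AHIVX|=135/32, |Y|=135/32
final tree: (((((A:115/8,H:93/8):25/4,I:25/4):127/16,X:-103/16):87/16,V:57/16):135/32,Y:135/32)
total length: 919/16

AH,I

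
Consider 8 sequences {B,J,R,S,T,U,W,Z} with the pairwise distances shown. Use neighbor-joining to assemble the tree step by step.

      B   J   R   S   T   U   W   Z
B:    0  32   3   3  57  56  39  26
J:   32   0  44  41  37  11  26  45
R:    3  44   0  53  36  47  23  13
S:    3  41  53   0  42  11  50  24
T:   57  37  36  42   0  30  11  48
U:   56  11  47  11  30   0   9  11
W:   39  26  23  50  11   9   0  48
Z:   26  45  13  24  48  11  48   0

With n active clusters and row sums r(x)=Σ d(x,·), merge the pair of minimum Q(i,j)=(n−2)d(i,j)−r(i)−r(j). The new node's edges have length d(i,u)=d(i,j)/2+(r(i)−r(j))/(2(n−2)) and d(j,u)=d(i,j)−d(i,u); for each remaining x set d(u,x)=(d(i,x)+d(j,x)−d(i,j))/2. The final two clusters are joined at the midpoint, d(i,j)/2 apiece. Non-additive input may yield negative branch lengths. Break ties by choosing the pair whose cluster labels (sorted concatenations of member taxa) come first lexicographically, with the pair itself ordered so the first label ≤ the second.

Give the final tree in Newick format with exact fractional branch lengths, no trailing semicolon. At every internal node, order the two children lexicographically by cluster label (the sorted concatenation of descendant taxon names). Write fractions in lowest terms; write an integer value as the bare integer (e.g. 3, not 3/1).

iteration 1: select B,S (d=3, Q=-422); attach at lengths (5/6, 13/6); label the merged cluster BS
  updated: d(BS,J)=35, d(BS,R)=53/2, d(BS,T)=48, d(BS,U)=32, d(BS,W)=43, d(BS,Z)=47/2
iteration 2: select T,W (d=11, Q=-315); attach at lengths (21/2, 1/2); label the merged cluster TW
  updated: d(BS,TW)=40, d(J,TW)=26, d(R,TW)=24, d(TW,U)=14, d(TW,Z)=85/2
iteration 3: select R,Z (d=13, Q=-475/2); attach at lengths (143/16, 65/16); label the merged cluster RZ
  updated: d(BS,RZ)=37/2, d(J,RZ)=38, d(RZ,TW)=107/4, d(RZ,U)=45/2
iteration 4: select BS,RZ (d=37/2, Q=-703/4); attach at lengths (301/24, 143/24); label the merged cluster BRSZ
  updated: d(BRSZ,J)=109/4, d(BRSZ,TW)=193/8, d(BRSZ,U)=18
iteration 5: select BRSZ,TW (d=193/8, Q=-341/4); attach at lengths (107/8, 43/4); label the merged cluster BRSTWZ
  updated: d(BRSTWZ,J)=233/16, d(BRSTWZ,U)=63/16
iteration 6: select BRSTWZ,J (d=233/16, Q=-59/2); attach at lengths (15/4, 173/16); label the merged cluster BJRSTWZ
  updated: d(BJRSTWZ,U)=3/16
iteration 7: select BJRSTWZ,U (d=3/16); attach at lengths (3/32, 3/32); label the merged cluster BJRSTUWZ
final tree: (((((B:5/6,S:13/6):301/24,(R:143/16,Z:65/16):143/24):107/8,(T:21/2,W:1/2):43/4):15/4,J:173/16):3/32,U:3/32)
total length: 675/8

(((((B:5/6,S:13/6):301/24,(R:143/16,Z:65/16):143/24):107/8,(T:21/2,W:1/2):43/4):15/4,J:173/16):3/32,U:3/32)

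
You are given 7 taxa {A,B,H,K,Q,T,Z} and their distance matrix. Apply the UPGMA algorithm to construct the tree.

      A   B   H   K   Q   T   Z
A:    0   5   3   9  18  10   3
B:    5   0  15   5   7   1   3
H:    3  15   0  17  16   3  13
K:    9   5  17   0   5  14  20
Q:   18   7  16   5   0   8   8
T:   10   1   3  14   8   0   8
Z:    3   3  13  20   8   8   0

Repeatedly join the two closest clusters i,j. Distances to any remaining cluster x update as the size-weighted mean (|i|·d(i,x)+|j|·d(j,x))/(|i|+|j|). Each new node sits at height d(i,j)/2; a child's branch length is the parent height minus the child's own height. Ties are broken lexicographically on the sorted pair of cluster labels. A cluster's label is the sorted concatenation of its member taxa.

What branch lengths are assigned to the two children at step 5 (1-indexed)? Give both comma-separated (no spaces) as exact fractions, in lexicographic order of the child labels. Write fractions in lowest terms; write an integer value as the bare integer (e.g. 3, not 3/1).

step 1: merge (B,T) at d=1; branch lengths B→1/2, T→1/2; new cluster BT
  updated: d(A,BT)=15/2, d(BT,H)=9, d(BT,K)=19/2, d(BT,Q)=15/2, d(BT,Z)=11/2
step 2: merge (A,H) at d=3; branch lengths A→3/2, H→3/2; new cluster AH
  updated: d(AH,BT)=33/4, d(AH,K)=13, d(AH,Q)=17, d(AH,Z)=8
step 3: merge (K,Q) at d=5; branch lengths K→5/2, Q→5/2; new cluster KQ
  updated: d(AH,KQ)=15, d(BT,KQ)=17/2, d(KQ,Z)=14
step 4: merge (BT,Z) at d=11/2; branch lengths BT→9/4, Z→11/4; new cluster BTZ
  updated: d(AH,BTZ)=49/6, d(BTZ,KQ)=31/3
step 5: merge (AH,BTZ) at d=49/6; branch lengths AH→31/12, BTZ→4/3; new cluster ABHTZ
  updated: d(ABHTZ,KQ)=61/5
step 6: merge (ABHTZ,KQ) at d=61/5; branch lengths ABHTZ→121/60, KQ→18/5; new cluster ABHKQTZ
final tree: (((A:3/2,H:3/2):31/12,((B:1/2,T:1/2):9/4,Z:11/4):4/3):121/60,(K:5/2,Q:5/2):18/5)
total length: 353/15

31/12,4/3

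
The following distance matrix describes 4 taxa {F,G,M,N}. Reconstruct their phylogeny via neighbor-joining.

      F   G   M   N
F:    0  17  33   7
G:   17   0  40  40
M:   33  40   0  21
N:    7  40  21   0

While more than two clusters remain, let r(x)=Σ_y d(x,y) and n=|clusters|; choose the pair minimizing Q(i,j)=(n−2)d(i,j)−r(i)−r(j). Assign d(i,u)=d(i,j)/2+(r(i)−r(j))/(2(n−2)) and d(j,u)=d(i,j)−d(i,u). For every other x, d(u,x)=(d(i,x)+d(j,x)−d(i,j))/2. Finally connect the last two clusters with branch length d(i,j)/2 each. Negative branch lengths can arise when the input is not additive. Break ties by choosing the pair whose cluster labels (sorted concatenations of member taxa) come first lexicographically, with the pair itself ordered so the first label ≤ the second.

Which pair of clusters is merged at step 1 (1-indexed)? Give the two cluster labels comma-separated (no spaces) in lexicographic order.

F,G

iteration 1: select F,G (d=17, Q=-120); attach at lengths (-3/2, 37/2); label the merged cluster FG
  updated: d(FG,M)=28, d(FG,N)=15
iteration 2: select FG,M (d=28, Q=-64); attach at lengths (11, 17); label the merged cluster FGM
  updated: d(FGM,N)=4
iteration 3: select FGM,N (d=4); attach at lengths (2, 2); label the merged cluster FGMN
final tree: (((F:-3/2,G:37/2):11,M:17):2,N:2)
total length: 49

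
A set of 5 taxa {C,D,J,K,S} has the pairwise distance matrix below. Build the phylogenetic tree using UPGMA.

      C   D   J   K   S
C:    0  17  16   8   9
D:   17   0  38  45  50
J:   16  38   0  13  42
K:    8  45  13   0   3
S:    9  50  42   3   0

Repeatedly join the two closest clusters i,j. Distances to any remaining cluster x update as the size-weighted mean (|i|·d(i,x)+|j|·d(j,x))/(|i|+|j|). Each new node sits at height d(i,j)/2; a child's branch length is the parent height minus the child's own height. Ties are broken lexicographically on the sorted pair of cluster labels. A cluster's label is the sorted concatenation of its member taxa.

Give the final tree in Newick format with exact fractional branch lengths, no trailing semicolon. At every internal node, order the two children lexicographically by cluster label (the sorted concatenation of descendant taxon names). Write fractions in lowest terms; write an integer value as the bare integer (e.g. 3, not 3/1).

iteration 1: select K,S (d=3); attach at lengths (3/2, 3/2); label the merged cluster KS
  updated: d(C,KS)=17/2, d(D,KS)=95/2, d(J,KS)=55/2
iteration 2: select C,KS (d=17/2); attach at lengths (17/4, 11/4); label the merged cluster CKS
  updated: d(CKS,D)=112/3, d(CKS,J)=71/3
iteration 3: select CKS,J (d=71/3); attach at lengths (91/12, 71/6); label the merged cluster CJKS
  updated: d(CJKS,D)=75/2
iteration 4: select CJKS,D (d=75/2); attach at lengths (83/12, 75/4); label the merged cluster CDJKS
final tree: (((C:17/4,(K:3/2,S:3/2):11/4):91/12,J:71/6):83/12,D:75/4)
total length: 661/12

(((C:17/4,(K:3/2,S:3/2):11/4):91/12,J:71/6):83/12,D:75/4)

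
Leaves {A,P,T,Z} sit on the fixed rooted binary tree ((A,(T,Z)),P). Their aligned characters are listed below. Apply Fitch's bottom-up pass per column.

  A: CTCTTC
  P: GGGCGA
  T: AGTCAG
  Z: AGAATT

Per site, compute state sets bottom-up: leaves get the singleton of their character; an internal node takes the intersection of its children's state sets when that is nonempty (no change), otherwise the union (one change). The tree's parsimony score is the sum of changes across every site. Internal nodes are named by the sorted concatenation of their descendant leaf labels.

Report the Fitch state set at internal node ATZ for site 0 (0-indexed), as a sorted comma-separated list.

A,C

TZ@0: {A} ∩ {A} = {A} (intersection, +0)
ATZ@0: {C} ∪ {A} = {A,C} (union, +1)
APTZ@0: {A,C} ∪ {G} = {A,C,G} (union, +1)
TZ@1: {G} ∩ {G} = {G} (intersection, +0)
ATZ@1: {T} ∪ {G} = {G,T} (union, +1)
APTZ@1: {G,T} ∩ {G} = {G} (intersection, +0)
TZ@2: {T} ∪ {A} = {A,T} (union, +1)
ATZ@2: {C} ∪ {A,T} = {A,C,T} (union, +1)
APTZ@2: {A,C,T} ∪ {G} = {A,C,G,T} (union, +1)
TZ@3: {C} ∪ {A} = {A,C} (union, +1)
ATZ@3: {T} ∪ {A,C} = {A,C,T} (union, +1)
APTZ@3: {A,C,T} ∩ {C} = {C} (intersection, +0)
TZ@4: {A} ∪ {T} = {A,T} (union, +1)
ATZ@4: {T} ∩ {A,T} = {T} (intersection, +0)
APTZ@4: {T} ∪ {G} = {G,T} (union, +1)
TZ@5: {G} ∪ {T} = {G,T} (union, +1)
ATZ@5: {C} ∪ {G,T} = {C,G,T} (union, +1)
APTZ@5: {C,G,T} ∪ {A} = {A,C,G,T} (union, +1)
per-site changes: [2, 1, 3, 2, 2, 3]; total = 13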